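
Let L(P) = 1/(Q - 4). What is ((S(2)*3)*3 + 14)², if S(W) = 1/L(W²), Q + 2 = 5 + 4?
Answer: 1681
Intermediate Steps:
Q = 7 (Q = -2 + (5 + 4) = -2 + 9 = 7)
L(P) = ⅓ (L(P) = 1/(7 - 4) = 1/3 = ⅓)
S(W) = 3 (S(W) = 1/(⅓) = 3)
((S(2)*3)*3 + 14)² = ((3*3)*3 + 14)² = (9*3 + 14)² = (27 + 14)² = 41² = 1681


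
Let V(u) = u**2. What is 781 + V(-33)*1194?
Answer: 1301047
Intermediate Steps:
781 + V(-33)*1194 = 781 + (-33)**2*1194 = 781 + 1089*1194 = 781 + 1300266 = 1301047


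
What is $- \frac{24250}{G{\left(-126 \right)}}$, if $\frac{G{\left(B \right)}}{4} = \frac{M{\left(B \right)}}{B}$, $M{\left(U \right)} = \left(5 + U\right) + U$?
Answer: $- \frac{763875}{247} \approx -3092.6$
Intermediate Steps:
$M{\left(U \right)} = 5 + 2 U$
$G{\left(B \right)} = \frac{4 \left(5 + 2 B\right)}{B}$ ($G{\left(B \right)} = 4 \frac{5 + 2 B}{B} = \frac{4 \left(5 + 2 B\right)}{B}$)
$- \frac{24250}{G{\left(-126 \right)}} = - \frac{24250}{8 + \frac{20}{-126}} = - \frac{24250}{8 + 20 \left(- \frac{1}{126}\right)} = - \frac{24250}{8 - \frac{10}{63}} = - \frac{24250}{\frac{494}{63}} = \left(-24250\right) \frac{63}{494} = - \frac{763875}{247}$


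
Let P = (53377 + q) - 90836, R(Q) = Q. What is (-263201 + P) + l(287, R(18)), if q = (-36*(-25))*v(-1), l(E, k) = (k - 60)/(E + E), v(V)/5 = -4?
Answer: -13065063/41 ≈ -3.1866e+5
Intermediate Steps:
v(V) = -20 (v(V) = 5*(-4) = -20)
l(E, k) = (-60 + k)/(2*E) (l(E, k) = (-60 + k)/((2*E)) = (-60 + k)*(1/(2*E)) = (-60 + k)/(2*E))
q = -18000 (q = -36*(-25)*(-20) = 900*(-20) = -18000)
P = -55459 (P = (53377 - 18000) - 90836 = 35377 - 90836 = -55459)
(-263201 + P) + l(287, R(18)) = (-263201 - 55459) + (½)*(-60 + 18)/287 = -318660 + (½)*(1/287)*(-42) = -318660 - 3/41 = -13065063/41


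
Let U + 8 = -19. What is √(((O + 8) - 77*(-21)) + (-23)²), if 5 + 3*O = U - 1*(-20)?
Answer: 5*√86 ≈ 46.368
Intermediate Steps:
U = -27 (U = -8 - 19 = -27)
O = -4 (O = -5/3 + (-27 - 1*(-20))/3 = -5/3 + (-27 + 20)/3 = -5/3 + (⅓)*(-7) = -5/3 - 7/3 = -4)
√(((O + 8) - 77*(-21)) + (-23)²) = √(((-4 + 8) - 77*(-21)) + (-23)²) = √((4 + 1617) + 529) = √(1621 + 529) = √2150 = 5*√86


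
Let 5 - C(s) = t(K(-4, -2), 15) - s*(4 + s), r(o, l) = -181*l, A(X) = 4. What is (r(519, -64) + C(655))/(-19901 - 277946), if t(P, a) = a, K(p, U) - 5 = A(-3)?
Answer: -443219/297847 ≈ -1.4881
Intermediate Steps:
K(p, U) = 9 (K(p, U) = 5 + 4 = 9)
C(s) = -10 + s*(4 + s) (C(s) = 5 - (15 - s*(4 + s)) = 5 + (-15 + s*(4 + s)) = -10 + s*(4 + s))
(r(519, -64) + C(655))/(-19901 - 277946) = (-181*(-64) + (-10 + 655**2 + 4*655))/(-19901 - 277946) = (11584 + (-10 + 429025 + 2620))/(-297847) = (11584 + 431635)*(-1/297847) = 443219*(-1/297847) = -443219/297847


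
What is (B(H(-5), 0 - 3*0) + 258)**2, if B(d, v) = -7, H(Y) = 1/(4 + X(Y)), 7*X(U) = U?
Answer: 63001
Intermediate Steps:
X(U) = U/7
H(Y) = 1/(4 + Y/7)
(B(H(-5), 0 - 3*0) + 258)**2 = (-7 + 258)**2 = 251**2 = 63001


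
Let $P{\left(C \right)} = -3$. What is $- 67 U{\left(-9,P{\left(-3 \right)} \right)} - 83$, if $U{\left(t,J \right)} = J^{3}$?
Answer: $1726$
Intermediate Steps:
$- 67 U{\left(-9,P{\left(-3 \right)} \right)} - 83 = - 67 \left(-3\right)^{3} - 83 = \left(-67\right) \left(-27\right) - 83 = 1809 - 83 = 1726$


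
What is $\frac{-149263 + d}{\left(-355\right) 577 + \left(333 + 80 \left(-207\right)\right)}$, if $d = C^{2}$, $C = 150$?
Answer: $\frac{126763}{221062} \approx 0.57343$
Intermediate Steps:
$d = 22500$ ($d = 150^{2} = 22500$)
$\frac{-149263 + d}{\left(-355\right) 577 + \left(333 + 80 \left(-207\right)\right)} = \frac{-149263 + 22500}{\left(-355\right) 577 + \left(333 + 80 \left(-207\right)\right)} = - \frac{126763}{-204835 + \left(333 - 16560\right)} = - \frac{126763}{-204835 - 16227} = - \frac{126763}{-221062} = \left(-126763\right) \left(- \frac{1}{221062}\right) = \frac{126763}{221062}$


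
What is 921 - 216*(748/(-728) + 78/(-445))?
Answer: 47816283/40495 ≈ 1180.8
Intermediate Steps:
921 - 216*(748/(-728) + 78/(-445)) = 921 - 216*(748*(-1/728) + 78*(-1/445)) = 921 - 216*(-187/182 - 78/445) = 921 - 216*(-97411/80990) = 921 + 10520388/40495 = 47816283/40495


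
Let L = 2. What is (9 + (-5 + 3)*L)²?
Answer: 25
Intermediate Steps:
(9 + (-5 + 3)*L)² = (9 + (-5 + 3)*2)² = (9 - 2*2)² = (9 - 4)² = 5² = 25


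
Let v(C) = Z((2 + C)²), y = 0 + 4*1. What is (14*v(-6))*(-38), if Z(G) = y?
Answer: -2128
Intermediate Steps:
y = 4 (y = 0 + 4 = 4)
Z(G) = 4
v(C) = 4
(14*v(-6))*(-38) = (14*4)*(-38) = 56*(-38) = -2128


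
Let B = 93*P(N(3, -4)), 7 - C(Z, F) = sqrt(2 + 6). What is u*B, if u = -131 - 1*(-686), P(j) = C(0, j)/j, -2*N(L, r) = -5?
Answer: 144522 - 41292*sqrt(2) ≈ 86126.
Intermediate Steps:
N(L, r) = 5/2 (N(L, r) = -1/2*(-5) = 5/2)
C(Z, F) = 7 - 2*sqrt(2) (C(Z, F) = 7 - sqrt(2 + 6) = 7 - sqrt(8) = 7 - 2*sqrt(2))
P(j) = (7 - 2*sqrt(2))/j
B = 1302/5 - 372*sqrt(2)/5 (B = 93*((7 - 2*sqrt(2))/(5/2)) = 93*(2*(7 - 2*sqrt(2))/5) = 93*(14/5 - 4*sqrt(2)/5) = 1302/5 - 372*sqrt(2)/5 ≈ 155.18)
u = 555 (u = -131 + 686 = 555)
u*B = 555*(1302/5 - 372*sqrt(2)/5) = 144522 - 41292*sqrt(2)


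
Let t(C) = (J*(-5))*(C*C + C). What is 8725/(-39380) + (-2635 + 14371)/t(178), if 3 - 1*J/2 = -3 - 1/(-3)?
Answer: -13588213/59581940 ≈ -0.22806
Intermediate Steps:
J = 34/3 (J = 6 - 2*(-3 - 1/(-3)) = 6 - 2*(-3 - 1*(-⅓)) = 6 - 2*(-3 + ⅓) = 6 - 2*(-8/3) = 6 + 16/3 = 34/3 ≈ 11.333)
t(C) = -170*C/3 - 170*C²/3 (t(C) = ((34/3)*(-5))*(C*C + C) = -170*(C² + C)/3 = -170*(C + C²)/3 = -170*C/3 - 170*C²/3)
8725/(-39380) + (-2635 + 14371)/t(178) = 8725/(-39380) + (-2635 + 14371)/((-170/3*178*(1 + 178))) = 8725*(-1/39380) + 11736/((-170/3*178*179)) = -1745/7876 + 11736/(-5416540/3) = -1745/7876 + 11736*(-3/5416540) = -1745/7876 - 8802/1354135 = -13588213/59581940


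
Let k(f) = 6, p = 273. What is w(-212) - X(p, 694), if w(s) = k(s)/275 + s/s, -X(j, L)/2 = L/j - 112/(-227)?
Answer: 120876551/17042025 ≈ 7.0928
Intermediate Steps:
X(j, L) = -224/227 - 2*L/j (X(j, L) = -2*(L/j - 112/(-227)) = -2*(L/j - 112*(-1/227)) = -2*(L/j + 112/227) = -2*(112/227 + L/j) = -224/227 - 2*L/j)
w(s) = 281/275 (w(s) = 6/275 + s/s = 6*(1/275) + 1 = 6/275 + 1 = 281/275)
w(-212) - X(p, 694) = 281/275 - (-224/227 - 2*694/273) = 281/275 - (-224/227 - 2*694*1/273) = 281/275 - (-224/227 - 1388/273) = 281/275 - 1*(-376228/61971) = 281/275 + 376228/61971 = 120876551/17042025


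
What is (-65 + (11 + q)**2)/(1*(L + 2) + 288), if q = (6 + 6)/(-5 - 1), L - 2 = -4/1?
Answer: 1/18 ≈ 0.055556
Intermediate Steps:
L = -2 (L = 2 - 4/1 = 2 - 4*1 = 2 - 4 = -2)
q = -2 (q = 12/(-6) = 12*(-1/6) = -2)
(-65 + (11 + q)**2)/(1*(L + 2) + 288) = (-65 + (11 - 2)**2)/(1*(-2 + 2) + 288) = (-65 + 9**2)/(1*0 + 288) = (-65 + 81)/(0 + 288) = 16/288 = 16*(1/288) = 1/18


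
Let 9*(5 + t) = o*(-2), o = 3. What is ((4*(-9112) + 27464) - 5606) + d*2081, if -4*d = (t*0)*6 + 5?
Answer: -68765/4 ≈ -17191.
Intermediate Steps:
t = -17/3 (t = -5 + (3*(-2))/9 = -5 + (⅑)*(-6) = -5 - ⅔ = -17/3 ≈ -5.6667)
d = -5/4 (d = -(-17/3*0*6 + 5)/4 = -(0*6 + 5)/4 = -(0 + 5)/4 = -¼*5 = -5/4 ≈ -1.2500)
((4*(-9112) + 27464) - 5606) + d*2081 = ((4*(-9112) + 27464) - 5606) - 5/4*2081 = ((-36448 + 27464) - 5606) - 10405/4 = (-8984 - 5606) - 10405/4 = -14590 - 10405/4 = -68765/4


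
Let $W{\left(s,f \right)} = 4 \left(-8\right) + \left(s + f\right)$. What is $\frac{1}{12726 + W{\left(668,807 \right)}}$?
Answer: $\frac{1}{14169} \approx 7.0577 \cdot 10^{-5}$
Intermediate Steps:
$W{\left(s,f \right)} = -32 + f + s$ ($W{\left(s,f \right)} = -32 + \left(f + s\right) = -32 + f + s$)
$\frac{1}{12726 + W{\left(668,807 \right)}} = \frac{1}{12726 + \left(-32 + 807 + 668\right)} = \frac{1}{12726 + 1443} = \frac{1}{14169}$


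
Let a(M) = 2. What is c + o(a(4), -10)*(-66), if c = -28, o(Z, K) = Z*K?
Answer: 1292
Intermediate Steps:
o(Z, K) = K*Z
c + o(a(4), -10)*(-66) = -28 - 10*2*(-66) = -28 - 20*(-66) = -28 + 1320 = 1292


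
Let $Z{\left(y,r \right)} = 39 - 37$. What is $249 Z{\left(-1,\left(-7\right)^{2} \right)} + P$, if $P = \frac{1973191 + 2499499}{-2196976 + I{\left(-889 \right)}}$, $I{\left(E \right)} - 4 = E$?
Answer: $\frac{1090062088}{2197861} \approx 495.96$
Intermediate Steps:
$I{\left(E \right)} = 4 + E$
$Z{\left(y,r \right)} = 2$
$P = - \frac{4472690}{2197861}$ ($P = \frac{1973191 + 2499499}{-2196976 + \left(4 - 889\right)} = \frac{4472690}{-2196976 - 885} = \frac{4472690}{-2197861} = 4472690 \left(- \frac{1}{2197861}\right) = - \frac{4472690}{2197861} \approx -2.035$)
$249 Z{\left(-1,\left(-7\right)^{2} \right)} + P = 249 \cdot 2 - \frac{4472690}{2197861} = 498 - \frac{4472690}{2197861} = \frac{1090062088}{2197861}$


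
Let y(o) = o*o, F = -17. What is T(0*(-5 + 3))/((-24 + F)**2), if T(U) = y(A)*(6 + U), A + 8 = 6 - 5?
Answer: 294/1681 ≈ 0.17490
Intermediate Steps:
A = -7 (A = -8 + (6 - 5) = -8 + 1 = -7)
y(o) = o**2
T(U) = 294 + 49*U (T(U) = (-7)**2*(6 + U) = 49*(6 + U) = 294 + 49*U)
T(0*(-5 + 3))/((-24 + F)**2) = (294 + 49*(0*(-5 + 3)))/((-24 - 17)**2) = (294 + 49*(0*(-2)))/((-41)**2) = (294 + 49*0)/1681 = (294 + 0)*(1/1681) = 294*(1/1681) = 294/1681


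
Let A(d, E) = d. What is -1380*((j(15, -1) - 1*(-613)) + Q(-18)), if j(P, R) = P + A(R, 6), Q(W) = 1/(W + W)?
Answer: -2595665/3 ≈ -8.6522e+5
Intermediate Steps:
Q(W) = 1/(2*W)
j(P, R) = P + R
-1380*((j(15, -1) - 1*(-613)) + Q(-18)) = -1380*(((15 - 1) - 1*(-613)) + (½)/(-18)) = -1380*((14 + 613) + (½)*(-1/18)) = -1380*(627 - 1/36) = -1380*22571/36 = -2595665/3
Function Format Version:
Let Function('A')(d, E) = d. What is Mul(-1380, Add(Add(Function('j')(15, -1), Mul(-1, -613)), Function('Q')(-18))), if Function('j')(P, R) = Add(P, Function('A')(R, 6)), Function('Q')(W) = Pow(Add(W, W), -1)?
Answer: Rational(-2595665, 3) ≈ -8.6522e+5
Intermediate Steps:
Function('Q')(W) = Mul(Rational(1, 2), Pow(W, -1)) (Function('Q')(W) = Pow(Mul(2, W), -1) = Mul(Rational(1, 2), Pow(W, -1)))
Function('j')(P, R) = Add(P, R)
Mul(-1380, Add(Add(Function('j')(15, -1), Mul(-1, -613)), Function('Q')(-18))) = Mul(-1380, Add(Add(Add(15, -1), Mul(-1, -613)), Mul(Rational(1, 2), Pow(-18, -1)))) = Mul(-1380, Add(Add(14, 613), Mul(Rational(1, 2), Rational(-1, 18)))) = Mul(-1380, Add(627, Rational(-1, 36))) = Mul(-1380, Rational(22571, 36)) = Rational(-2595665, 3)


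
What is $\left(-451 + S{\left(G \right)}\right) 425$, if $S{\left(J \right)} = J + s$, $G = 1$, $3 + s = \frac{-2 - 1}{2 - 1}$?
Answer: $-193800$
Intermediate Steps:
$s = -6$ ($s = -3 + \frac{-2 - 1}{2 - 1} = -3 - \frac{3}{1} = -3 - 3 = -6$)
$S{\left(J \right)} = -6 + J$ ($S{\left(J \right)} = J - 6 = -6 + J$)
$\left(-451 + S{\left(G \right)}\right) 425 = \left(-451 + \left(-6 + 1\right)\right) 425 = \left(-451 - 5\right) 425 = \left(-456\right) 425 = -193800$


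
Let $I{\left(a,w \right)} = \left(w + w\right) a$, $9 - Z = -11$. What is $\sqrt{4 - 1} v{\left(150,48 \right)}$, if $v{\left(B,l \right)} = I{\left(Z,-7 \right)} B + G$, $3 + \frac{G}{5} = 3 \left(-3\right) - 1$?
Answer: $- 42065 \sqrt{3} \approx -72859.0$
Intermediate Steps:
$Z = 20$ ($Z = 9 - -11 = 9 + 11 = 20$)
$I{\left(a,w \right)} = 2 a w$ ($I{\left(a,w \right)} = 2 w a = 2 a w$)
$G = -65$ ($G = -15 + 5 \left(3 \left(-3\right) - 1\right) = -15 + 5 \left(-9 - 1\right) = -15 + 5 \left(-10\right) = -15 - 50 = -65$)
$v{\left(B,l \right)} = -65 - 280 B$ ($v{\left(B,l \right)} = 2 \cdot 20 \left(-7\right) B - 65 = - 280 B - 65 = -65 - 280 B$)
$\sqrt{4 - 1} v{\left(150,48 \right)} = \sqrt{4 - 1} \left(-65 - 42000\right) = \sqrt{3} \left(-65 - 42000\right) = \sqrt{3} \left(-42065\right) = - 42065 \sqrt{3}$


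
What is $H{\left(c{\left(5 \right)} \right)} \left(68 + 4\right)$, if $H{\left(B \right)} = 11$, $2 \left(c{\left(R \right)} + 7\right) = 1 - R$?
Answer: $792$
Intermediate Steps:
$c{\left(R \right)} = - \frac{13}{2} - \frac{R}{2}$ ($c{\left(R \right)} = -7 + \frac{1 - R}{2} = -7 - \left(- \frac{1}{2} + \frac{R}{2}\right) = - \frac{13}{2} - \frac{R}{2}$)
$H{\left(c{\left(5 \right)} \right)} \left(68 + 4\right) = 11 \left(68 + 4\right) = 11 \cdot 72 = 792$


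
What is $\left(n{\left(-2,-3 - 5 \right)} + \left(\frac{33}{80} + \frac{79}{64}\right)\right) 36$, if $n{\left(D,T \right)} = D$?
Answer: $- \frac{1017}{80} \approx -12.712$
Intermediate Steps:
$\left(n{\left(-2,-3 - 5 \right)} + \left(\frac{33}{80} + \frac{79}{64}\right)\right) 36 = \left(-2 + \left(\frac{33}{80} + \frac{79}{64}\right)\right) 36 = \left(-2 + \frac{527}{320}\right) 36 = \left(- \frac{113}{320}\right) 36 = - \frac{1017}{80}$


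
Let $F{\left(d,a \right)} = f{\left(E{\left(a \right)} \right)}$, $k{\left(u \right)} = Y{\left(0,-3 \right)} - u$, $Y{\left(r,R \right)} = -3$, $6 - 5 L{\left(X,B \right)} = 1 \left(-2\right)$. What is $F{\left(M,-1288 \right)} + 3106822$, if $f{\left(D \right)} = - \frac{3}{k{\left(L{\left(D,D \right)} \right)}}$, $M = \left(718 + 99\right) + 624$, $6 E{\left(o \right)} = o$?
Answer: $\frac{71456921}{23} \approx 3.1068 \cdot 10^{6}$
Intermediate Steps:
$L{\left(X,B \right)} = \frac{8}{5}$ ($L{\left(X,B \right)} = \frac{6}{5} - \frac{1 \left(-2\right)}{5} = \frac{6}{5} - - \frac{2}{5} = \frac{6}{5} + \frac{2}{5} = \frac{8}{5}$)
$E{\left(o \right)} = \frac{o}{6}$
$M = 1441$ ($M = 817 + 624 = 1441$)
$k{\left(u \right)} = -3 - u$
$f{\left(D \right)} = \frac{15}{23}$ ($f{\left(D \right)} = - \frac{3}{-3 - \frac{8}{5}} = - \frac{3}{- \frac{23}{5}} = \left(-3\right) \left(- \frac{5}{23}\right) = \frac{15}{23}$)
$F{\left(d,a \right)} = \frac{15}{23}$
$F{\left(M,-1288 \right)} + 3106822 = \frac{15}{23} + 3106822 = \frac{71456921}{23}$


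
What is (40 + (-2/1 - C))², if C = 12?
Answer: 676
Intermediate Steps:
(40 + (-2/1 - C))² = (40 + (-2/1 - 1*12))² = (40 + (-2*1 - 12))² = (40 + (-2 - 12))² = (40 - 14)² = 26² = 676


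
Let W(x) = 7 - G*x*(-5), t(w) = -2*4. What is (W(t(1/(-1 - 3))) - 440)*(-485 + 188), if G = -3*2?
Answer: 57321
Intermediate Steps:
G = -6
t(w) = -8
W(x) = 7 - 30*x (W(x) = 7 - (-6*x)*(-5) = 7 - 30*x)
(W(t(1/(-1 - 3))) - 440)*(-485 + 188) = ((7 - 30*(-8)) - 440)*(-485 + 188) = ((7 + 240) - 440)*(-297) = (247 - 440)*(-297) = -193*(-297) = 57321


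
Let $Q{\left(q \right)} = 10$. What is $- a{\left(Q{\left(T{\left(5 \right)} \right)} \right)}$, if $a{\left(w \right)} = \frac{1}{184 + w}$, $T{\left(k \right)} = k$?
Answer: $- \frac{1}{194} \approx -0.0051546$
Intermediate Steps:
$- a{\left(Q{\left(T{\left(5 \right)} \right)} \right)} = - \frac{1}{184 + 10} = - \frac{1}{194}$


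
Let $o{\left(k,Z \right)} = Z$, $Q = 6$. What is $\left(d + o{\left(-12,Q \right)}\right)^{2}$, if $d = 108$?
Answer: $12996$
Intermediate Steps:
$\left(d + o{\left(-12,Q \right)}\right)^{2} = \left(108 + 6\right)^{2} = 114^{2} = 12996$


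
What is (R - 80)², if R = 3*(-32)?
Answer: 30976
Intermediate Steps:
R = -96
(R - 80)² = (-96 - 80)² = (-176)² = 30976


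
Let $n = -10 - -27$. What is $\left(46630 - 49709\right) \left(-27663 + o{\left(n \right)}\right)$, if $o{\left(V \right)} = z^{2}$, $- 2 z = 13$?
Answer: $\frac{340177157}{4} \approx 8.5044 \cdot 10^{7}$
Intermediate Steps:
$z = - \frac{13}{2}$ ($z = \left(- \frac{1}{2}\right) 13 = - \frac{13}{2} \approx -6.5$)
$n = 17$ ($n = -10 + 27 = 17$)
$o{\left(V \right)} = \frac{169}{4}$ ($o{\left(V \right)} = \left(- \frac{13}{2}\right)^{2} = \frac{169}{4}$)
$\left(46630 - 49709\right) \left(-27663 + o{\left(n \right)}\right) = \left(46630 - 49709\right) \left(-27663 + \frac{169}{4}\right) = \left(-3079\right) \left(- \frac{110483}{4}\right) = \frac{340177157}{4}$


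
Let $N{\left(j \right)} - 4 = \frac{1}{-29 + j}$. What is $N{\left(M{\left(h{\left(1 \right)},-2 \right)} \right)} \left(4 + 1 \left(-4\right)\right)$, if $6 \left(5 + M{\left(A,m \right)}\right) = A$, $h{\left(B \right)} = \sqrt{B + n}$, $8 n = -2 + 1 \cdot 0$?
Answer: $0$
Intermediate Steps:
$n = - \frac{1}{4}$ ($n = \frac{-2 + 1 \cdot 0}{8} = \frac{-2 + 0}{8} = \frac{1}{8} \left(-2\right) = - \frac{1}{4} \approx -0.25$)
$h{\left(B \right)} = \sqrt{- \frac{1}{4} + B}$ ($h{\left(B \right)} = \sqrt{B - \frac{1}{4}} = \sqrt{- \frac{1}{4} + B}$)
$M{\left(A,m \right)} = -5 + \frac{A}{6}$
$N{\left(j \right)} = 4 + \frac{1}{-29 + j}$
$N{\left(M{\left(h{\left(1 \right)},-2 \right)} \right)} \left(4 + 1 \left(-4\right)\right) = \frac{-115 + 4 \left(-5 + \frac{\frac{1}{2} \sqrt{-1 + 4 \cdot 1}}{6}\right)}{-29 - \left(5 - \frac{\frac{1}{2} \sqrt{-1 + 4 \cdot 1}}{6}\right)} \left(4 + 1 \left(-4\right)\right) = \frac{-115 + 4 \left(-5 + \frac{\frac{1}{2} \sqrt{-1 + 4}}{6}\right)}{-29 - \left(5 - \frac{\frac{1}{2} \sqrt{-1 + 4}}{6}\right)} \left(4 - 4\right) = \frac{-115 + 4 \left(-5 + \frac{\frac{1}{2} \sqrt{3}}{6}\right)}{-29 - \left(5 - \frac{\frac{1}{2} \sqrt{3}}{6}\right)} 0 = \frac{-115 + 4 \left(-5 + \frac{\sqrt{3}}{12}\right)}{-29 - \left(5 - \frac{\sqrt{3}}{12}\right)} 0 = \frac{-115 - \left(20 - \frac{\sqrt{3}}{3}\right)}{-34 + \frac{\sqrt{3}}{12}} \cdot 0 = \frac{-135 + \frac{\sqrt{3}}{3}}{-34 + \frac{\sqrt{3}}{12}} \cdot 0 = 0$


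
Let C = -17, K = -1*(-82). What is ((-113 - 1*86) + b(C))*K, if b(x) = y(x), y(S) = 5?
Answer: -15908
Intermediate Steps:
K = 82
b(x) = 5
((-113 - 1*86) + b(C))*K = ((-113 - 1*86) + 5)*82 = ((-113 - 86) + 5)*82 = (-199 + 5)*82 = -194*82 = -15908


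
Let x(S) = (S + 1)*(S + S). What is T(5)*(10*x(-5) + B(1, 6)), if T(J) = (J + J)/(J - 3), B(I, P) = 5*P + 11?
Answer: 2205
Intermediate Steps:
B(I, P) = 11 + 5*P
x(S) = 2*S*(1 + S) (x(S) = (1 + S)*(2*S) = 2*S*(1 + S))
T(J) = 2*J/(-3 + J) (T(J) = (2*J)/(-3 + J) = 2*J/(-3 + J))
T(5)*(10*x(-5) + B(1, 6)) = (2*5/(-3 + 5))*(10*(2*(-5)*(1 - 5)) + (11 + 5*6)) = (2*5/2)*(10*(2*(-5)*(-4)) + (11 + 30)) = (2*5*(½))*(10*40 + 41) = 5*(400 + 41) = 5*441 = 2205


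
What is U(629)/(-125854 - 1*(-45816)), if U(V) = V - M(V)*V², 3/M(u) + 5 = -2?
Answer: -595663/280133 ≈ -2.1264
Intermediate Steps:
M(u) = -3/7 (M(u) = 3/(-5 - 2) = 3/(-7) = 3*(-⅐) = -3/7)
U(V) = V + 3*V²/7 (U(V) = V - (-3)*V²/7 = V + 3*V²/7)
U(629)/(-125854 - 1*(-45816)) = ((⅐)*629*(7 + 3*629))/(-125854 - 1*(-45816)) = ((⅐)*629*(7 + 1887))/(-125854 + 45816) = ((⅐)*629*1894)/(-80038) = (1191326/7)*(-1/80038) = -595663/280133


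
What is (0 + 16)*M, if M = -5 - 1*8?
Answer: -208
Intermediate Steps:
M = -13 (M = -5 - 8 = -13)
(0 + 16)*M = (0 + 16)*(-13) = 16*(-13) = -208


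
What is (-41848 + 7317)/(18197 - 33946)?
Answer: 34531/15749 ≈ 2.1926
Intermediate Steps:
(-41848 + 7317)/(18197 - 33946) = -34531/(-15749) = -34531*(-1/15749) = 34531/15749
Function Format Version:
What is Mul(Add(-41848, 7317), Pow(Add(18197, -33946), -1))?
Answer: Rational(34531, 15749) ≈ 2.1926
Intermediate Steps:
Mul(Add(-41848, 7317), Pow(Add(18197, -33946), -1)) = Mul(-34531, Pow(-15749, -1)) = Mul(-34531, Rational(-1, 15749)) = Rational(34531, 15749)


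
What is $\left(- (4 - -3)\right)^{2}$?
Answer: $49$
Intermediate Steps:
$\left(- (4 - -3)\right)^{2} = \left(- (4 + 3)\right)^{2} = \left(\left(-1\right) 7\right)^{2} = \left(-7\right)^{2} = 49$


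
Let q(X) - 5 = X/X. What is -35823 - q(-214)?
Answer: -35829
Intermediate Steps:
q(X) = 6 (q(X) = 5 + X/X = 5 + 1 = 6)
-35823 - q(-214) = -35823 - 1*6 = -35823 - 6 = -35829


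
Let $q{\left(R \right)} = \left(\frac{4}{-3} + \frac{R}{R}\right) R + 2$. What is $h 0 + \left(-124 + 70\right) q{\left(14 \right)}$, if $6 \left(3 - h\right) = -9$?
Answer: $144$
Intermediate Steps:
$h = \frac{9}{2}$ ($h = 3 - - \frac{3}{2} = 3 + \frac{3}{2} = \frac{9}{2} \approx 4.5$)
$q{\left(R \right)} = 2 - \frac{R}{3}$ ($q{\left(R \right)} = \left(4 \left(- \frac{1}{3}\right) + 1\right) R + 2 = \left(- \frac{4}{3} + 1\right) R + 2 = - \frac{R}{3} + 2 = 2 - \frac{R}{3}$)
$h 0 + \left(-124 + 70\right) q{\left(14 \right)} = \frac{9}{2} \cdot 0 + \left(-124 + 70\right) \left(2 - \frac{14}{3}\right) = 0 - 54 \left(2 - \frac{14}{3}\right) = 0 - -144 = 0 + 144 = 144$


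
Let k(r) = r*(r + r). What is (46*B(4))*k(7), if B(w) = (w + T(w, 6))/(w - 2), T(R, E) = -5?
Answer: -2254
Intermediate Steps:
k(r) = 2*r² (k(r) = r*(2*r) = 2*r²)
B(w) = (-5 + w)/(-2 + w) (B(w) = (w - 5)/(w - 2) = (-5 + w)/(-2 + w))
(46*B(4))*k(7) = (46*((-5 + 4)/(-2 + 4)))*(2*7²) = (46*(-1/2))*(2*49) = (46*((½)*(-1)))*98 = (46*(-½))*98 = -23*98 = -2254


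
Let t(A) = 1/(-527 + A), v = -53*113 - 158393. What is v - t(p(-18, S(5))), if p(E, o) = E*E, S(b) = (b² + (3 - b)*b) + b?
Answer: -33369545/203 ≈ -1.6438e+5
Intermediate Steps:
S(b) = b + b² + b*(3 - b) (S(b) = (b² + b*(3 - b)) + b = b + b² + b*(3 - b))
p(E, o) = E²
v = -164382 (v = -5989 - 158393 = -164382)
v - t(p(-18, S(5))) = -164382 - 1/(-527 + (-18)²) = -164382 - 1/(-527 + 324) = -164382 - 1/(-203) = -164382 - 1*(-1/203) = -164382 + 1/203 = -33369545/203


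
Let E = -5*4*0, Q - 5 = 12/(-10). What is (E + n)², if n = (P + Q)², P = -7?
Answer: 65536/625 ≈ 104.86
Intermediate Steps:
Q = 19/5 (Q = 5 + 12/(-10) = 5 + 12*(-⅒) = 5 - 6/5 = 19/5 ≈ 3.8000)
n = 256/25 (n = (-7 + 19/5)² = (-16/5)² = 256/25 ≈ 10.240)
E = 0 (E = -20*0 = 0)
(E + n)² = (0 + 256/25)² = (256/25)² = 65536/625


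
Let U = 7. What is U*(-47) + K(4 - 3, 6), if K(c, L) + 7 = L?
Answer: -330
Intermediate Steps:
K(c, L) = -7 + L
U*(-47) + K(4 - 3, 6) = 7*(-47) + (-7 + 6) = -329 - 1 = -330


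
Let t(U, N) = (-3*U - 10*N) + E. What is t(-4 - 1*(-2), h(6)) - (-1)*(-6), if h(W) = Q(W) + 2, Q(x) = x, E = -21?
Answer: -101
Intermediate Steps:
h(W) = 2 + W (h(W) = W + 2 = 2 + W)
t(U, N) = -21 - 10*N - 3*U (t(U, N) = (-3*U - 10*N) - 21 = (-10*N - 3*U) - 21 = -21 - 10*N - 3*U)
t(-4 - 1*(-2), h(6)) - (-1)*(-6) = (-21 - 10*(2 + 6) - 3*(-4 - 1*(-2))) - (-1)*(-6) = (-21 - 10*8 - 3*(-4 + 2)) - 1*6 = (-21 - 80 - 3*(-2)) - 6 = (-21 - 80 + 6) - 6 = -95 - 6 = -101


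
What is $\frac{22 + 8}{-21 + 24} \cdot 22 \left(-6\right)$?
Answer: $-1320$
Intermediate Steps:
$\frac{22 + 8}{-21 + 24} \cdot 22 \left(-6\right) = \frac{30}{3} \cdot 22 \left(-6\right) = 30 \cdot \frac{1}{3} \cdot 22 \left(-6\right) = 10 \cdot 22 \left(-6\right) = 220 \left(-6\right) = -1320$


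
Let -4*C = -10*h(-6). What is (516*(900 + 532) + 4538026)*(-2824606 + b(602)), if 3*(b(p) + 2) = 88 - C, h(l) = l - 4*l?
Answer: -44715616962578/3 ≈ -1.4905e+13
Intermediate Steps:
h(l) = -3*l
C = 45 (C = -(-5)*(-3*(-6))/2 = -(-5)*18/2 = -1/4*(-180) = 45)
b(p) = 37/3 (b(p) = -2 + (88 - 1*45)/3 = -2 + (88 - 45)/3 = -2 + (1/3)*43 = -2 + 43/3 = 37/3)
(516*(900 + 532) + 4538026)*(-2824606 + b(602)) = (516*(900 + 532) + 4538026)*(-2824606 + 37/3) = (516*1432 + 4538026)*(-8473781/3) = (738912 + 4538026)*(-8473781/3) = 5276938*(-8473781/3) = -44715616962578/3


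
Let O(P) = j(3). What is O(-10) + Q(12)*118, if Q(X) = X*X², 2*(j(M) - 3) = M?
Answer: 407817/2 ≈ 2.0391e+5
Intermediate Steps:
j(M) = 3 + M/2
O(P) = 9/2 (O(P) = 3 + (½)*3 = 3 + 3/2 = 9/2)
Q(X) = X³
O(-10) + Q(12)*118 = 9/2 + 12³*118 = 9/2 + 1728*118 = 9/2 + 203904 = 407817/2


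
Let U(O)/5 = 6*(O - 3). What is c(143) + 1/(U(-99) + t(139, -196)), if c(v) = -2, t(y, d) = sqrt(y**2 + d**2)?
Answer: -18614786/9305863 - sqrt(57737)/9305863 ≈ -2.0004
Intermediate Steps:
t(y, d) = sqrt(d**2 + y**2)
U(O) = -90 + 30*O (U(O) = 5*(6*(O - 3)) = 5*(6*(-3 + O)) = 5*(-18 + 6*O) = -90 + 30*O)
c(143) + 1/(U(-99) + t(139, -196)) = -2 + 1/((-90 + 30*(-99)) + sqrt((-196)**2 + 139**2)) = -2 + 1/((-90 - 2970) + sqrt(38416 + 19321)) = -2 + 1/(-3060 + sqrt(57737))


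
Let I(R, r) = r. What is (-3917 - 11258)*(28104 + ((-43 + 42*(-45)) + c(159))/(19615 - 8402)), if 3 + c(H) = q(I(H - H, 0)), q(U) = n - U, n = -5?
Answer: -4782070601925/11213 ≈ -4.2648e+8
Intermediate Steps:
q(U) = -5 - U
c(H) = -8 (c(H) = -3 + (-5 - 1*0) = -3 + (-5 + 0) = -3 - 5 = -8)
(-3917 - 11258)*(28104 + ((-43 + 42*(-45)) + c(159))/(19615 - 8402)) = (-3917 - 11258)*(28104 + ((-43 + 42*(-45)) - 8)/(19615 - 8402)) = -15175*(28104 + ((-43 - 1890) - 8)/11213) = -15175*(28104 + (-1933 - 8)*(1/11213)) = -15175*(28104 - 1941*1/11213) = -15175*(28104 - 1941/11213) = -15175*315128211/11213 = -4782070601925/11213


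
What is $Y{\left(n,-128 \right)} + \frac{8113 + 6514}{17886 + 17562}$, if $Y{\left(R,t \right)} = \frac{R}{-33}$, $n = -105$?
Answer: $\frac{1401577}{389928} \approx 3.5945$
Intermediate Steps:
$Y{\left(R,t \right)} = - \frac{R}{33}$ ($Y{\left(R,t \right)} = R \left(- \frac{1}{33}\right) = - \frac{R}{33}$)
$Y{\left(n,-128 \right)} + \frac{8113 + 6514}{17886 + 17562} = \left(- \frac{1}{33}\right) \left(-105\right) + \frac{8113 + 6514}{17886 + 17562} = \frac{35}{11} + \frac{14627}{35448} = \frac{1401577}{389928}$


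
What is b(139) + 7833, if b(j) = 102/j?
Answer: 1088889/139 ≈ 7833.7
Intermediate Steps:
b(139) + 7833 = 102/139 + 7833 = 1088889/139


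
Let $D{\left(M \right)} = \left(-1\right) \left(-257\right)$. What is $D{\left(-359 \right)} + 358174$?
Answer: $358431$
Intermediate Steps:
$D{\left(M \right)} = 257$
$D{\left(-359 \right)} + 358174 = 257 + 358174 = 358431$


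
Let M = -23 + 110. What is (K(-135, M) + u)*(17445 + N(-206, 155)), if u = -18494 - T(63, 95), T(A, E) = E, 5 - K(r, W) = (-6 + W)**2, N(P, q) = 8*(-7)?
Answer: -437246405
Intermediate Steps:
M = 87
N(P, q) = -56
K(r, W) = 5 - (-6 + W)**2
u = -18589 (u = -18494 - 1*95 = -18494 - 95 = -18589)
(K(-135, M) + u)*(17445 + N(-206, 155)) = ((5 - (-6 + 87)**2) - 18589)*(17445 - 56) = ((5 - 1*81**2) - 18589)*17389 = ((5 - 1*6561) - 18589)*17389 = ((5 - 6561) - 18589)*17389 = (-6556 - 18589)*17389 = -25145*17389 = -437246405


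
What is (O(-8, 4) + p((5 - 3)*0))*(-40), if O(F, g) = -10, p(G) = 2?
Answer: 320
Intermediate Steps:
(O(-8, 4) + p((5 - 3)*0))*(-40) = (-10 + 2)*(-40) = -8*(-40) = 320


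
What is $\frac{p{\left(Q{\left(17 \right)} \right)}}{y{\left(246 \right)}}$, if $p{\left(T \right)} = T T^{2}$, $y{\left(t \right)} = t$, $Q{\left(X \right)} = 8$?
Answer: $\frac{256}{123} \approx 2.0813$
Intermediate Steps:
$p{\left(T \right)} = T^{3}$
$\frac{p{\left(Q{\left(17 \right)} \right)}}{y{\left(246 \right)}} = \frac{8^{3}}{246} = 512 \cdot \frac{1}{246} = \frac{256}{123}$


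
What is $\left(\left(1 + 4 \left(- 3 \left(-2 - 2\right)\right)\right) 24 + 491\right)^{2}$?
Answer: $2778889$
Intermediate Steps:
$\left(\left(1 + 4 \left(- 3 \left(-2 - 2\right)\right)\right) 24 + 491\right)^{2} = \left(\left(1 + 4 \left(\left(-3\right) \left(-4\right)\right)\right) 24 + 491\right)^{2} = \left(\left(1 + 4 \cdot 12\right) 24 + 491\right)^{2} = \left(\left(1 + 48\right) 24 + 491\right)^{2} = \left(49 \cdot 24 + 491\right)^{2} = \left(1176 + 491\right)^{2} = 1667^{2} = 2778889$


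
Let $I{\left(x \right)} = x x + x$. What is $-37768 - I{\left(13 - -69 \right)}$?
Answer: $-44574$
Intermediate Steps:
$I{\left(x \right)} = x + x^{2}$ ($I{\left(x \right)} = x^{2} + x = x + x^{2}$)
$-37768 - I{\left(13 - -69 \right)} = -37768 - \left(13 - -69\right) \left(1 + \left(13 - -69\right)\right) = -37768 - \left(13 + 69\right) \left(1 + \left(13 + 69\right)\right) = -37768 - 82 \left(1 + 82\right) = -37768 - 82 \cdot 83 = -37768 - 6806 = -44574$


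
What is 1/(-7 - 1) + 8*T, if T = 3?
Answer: 191/8 ≈ 23.875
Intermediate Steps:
1/(-7 - 1) + 8*T = 1/(-7 - 1) + 8*3 = 1/(-8) + 24 = -⅛ + 24 = 191/8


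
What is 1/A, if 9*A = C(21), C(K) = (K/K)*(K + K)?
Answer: 3/14 ≈ 0.21429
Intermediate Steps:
C(K) = 2*K (C(K) = 1*(2*K) = 2*K)
A = 14/3 (A = (2*21)/9 = (1/9)*42 = 14/3 ≈ 4.6667)
1/A = 1/(14/3) = 3/14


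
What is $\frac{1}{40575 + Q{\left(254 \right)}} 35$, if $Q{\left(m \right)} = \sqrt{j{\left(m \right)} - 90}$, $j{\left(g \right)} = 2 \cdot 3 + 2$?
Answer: $\frac{202875}{235190101} - \frac{5 i \sqrt{82}}{235190101} \approx 0.0008626 - 1.9251 \cdot 10^{-7} i$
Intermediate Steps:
$j{\left(g \right)} = 8$ ($j{\left(g \right)} = 6 + 2 = 8$)
$Q{\left(m \right)} = i \sqrt{82}$ ($Q{\left(m \right)} = \sqrt{8 - 90} = \sqrt{-82} = i \sqrt{82}$)
$\frac{1}{40575 + Q{\left(254 \right)}} 35 = \frac{1}{40575 + i \sqrt{82}} \cdot 35 = \frac{35}{40575 + i \sqrt{82}}$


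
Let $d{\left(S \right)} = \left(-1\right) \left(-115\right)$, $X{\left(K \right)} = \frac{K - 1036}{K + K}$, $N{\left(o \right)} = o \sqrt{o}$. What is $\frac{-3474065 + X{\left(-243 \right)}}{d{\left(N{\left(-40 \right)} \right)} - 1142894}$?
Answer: $\frac{1688394311}{555390594} \approx 3.04$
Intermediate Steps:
$N{\left(o \right)} = o^{\frac{3}{2}}$
$X{\left(K \right)} = \frac{-1036 + K}{2 K}$
$d{\left(S \right)} = 115$
$\frac{-3474065 + X{\left(-243 \right)}}{d{\left(N{\left(-40 \right)} \right)} - 1142894} = \frac{-3474065 + \frac{-1036 - 243}{2 \left(-243\right)}}{115 - 1142894} = \frac{-3474065 + \frac{1}{2} \left(- \frac{1}{243}\right) \left(-1279\right)}{-1142779} = \left(-3474065 + \frac{1279}{486}\right) \left(- \frac{1}{1142779}\right) = \left(- \frac{1688394311}{486}\right) \left(- \frac{1}{1142779}\right) = \frac{1688394311}{555390594}$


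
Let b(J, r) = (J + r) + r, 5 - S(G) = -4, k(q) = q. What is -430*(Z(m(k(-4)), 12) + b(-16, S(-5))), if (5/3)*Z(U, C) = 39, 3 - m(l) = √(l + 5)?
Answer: -10922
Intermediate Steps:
S(G) = 9 (S(G) = 5 - 1*(-4) = 5 + 4 = 9)
m(l) = 3 - √(5 + l) (m(l) = 3 - √(l + 5) = 3 - √(5 + l))
Z(U, C) = 117/5 (Z(U, C) = (⅗)*39 = 117/5)
b(J, r) = J + 2*r
-430*(Z(m(k(-4)), 12) + b(-16, S(-5))) = -430*(117/5 + (-16 + 2*9)) = -430*(117/5 + (-16 + 18)) = -430*(117/5 + 2) = -430*127/5 = -10922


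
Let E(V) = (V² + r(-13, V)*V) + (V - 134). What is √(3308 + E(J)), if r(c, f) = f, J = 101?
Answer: √23677 ≈ 153.87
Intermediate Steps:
E(V) = -134 + V + 2*V² (E(V) = (V² + V*V) + (V - 134) = (V² + V²) + (-134 + V) = 2*V² + (-134 + V) = -134 + V + 2*V²)
√(3308 + E(J)) = √(3308 + (-134 + 101 + 2*101²)) = √(3308 + (-134 + 101 + 2*10201)) = √(3308 + (-134 + 101 + 20402)) = √(3308 + 20369) = √23677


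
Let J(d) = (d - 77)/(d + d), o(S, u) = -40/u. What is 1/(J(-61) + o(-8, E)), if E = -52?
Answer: 793/1507 ≈ 0.52621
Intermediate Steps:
J(d) = (-77 + d)/(2*d) (J(d) = (-77 + d)/((2*d)) = (-77 + d)*(1/(2*d)) = (-77 + d)/(2*d))
1/(J(-61) + o(-8, E)) = 1/((½)*(-77 - 61)/(-61) - 40/(-52)) = 1/((½)*(-1/61)*(-138) - 40*(-1/52)) = 1/(69/61 + 10/13) = 1/(1507/793) = 793/1507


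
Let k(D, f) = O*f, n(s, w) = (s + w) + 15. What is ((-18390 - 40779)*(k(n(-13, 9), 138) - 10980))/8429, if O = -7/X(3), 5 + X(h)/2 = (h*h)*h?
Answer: 1301949297/16858 ≈ 77230.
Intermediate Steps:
n(s, w) = 15 + s + w
X(h) = -10 + 2*h**3 (X(h) = -10 + 2*((h*h)*h) = -10 + 2*(h**2*h) = -10 + 2*h**3)
O = -7/44 (O = -7/(-10 + 2*3**3) = -7/(-10 + 2*27) = -7/(-10 + 54) = -7/44 ≈ -0.15909)
k(D, f) = -7*f/44
((-18390 - 40779)*(k(n(-13, 9), 138) - 10980))/8429 = ((-18390 - 40779)*(-7/44*138 - 10980))/8429 = -59169*(-483/22 - 10980)*(1/8429) = -59169*(-242043/22)*(1/8429) = (1301949297/2)*(1/8429) = 1301949297/16858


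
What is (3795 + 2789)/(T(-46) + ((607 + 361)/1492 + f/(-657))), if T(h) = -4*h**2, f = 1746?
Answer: -22409467/28815119 ≈ -0.77770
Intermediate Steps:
(3795 + 2789)/(T(-46) + ((607 + 361)/1492 + f/(-657))) = (3795 + 2789)/(-4*(-46)**2 + ((607 + 361)/1492 + 1746/(-657))) = 6584/(-4*2116 + (968*(1/1492) + 1746*(-1/657))) = 6584/(-8464 + (242/373 - 194/73)) = 6584/(-8464 - 54696/27229) = 6584/(-230520952/27229) = 6584*(-27229/230520952) = -22409467/28815119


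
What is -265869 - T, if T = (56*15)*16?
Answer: -279309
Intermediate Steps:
T = 13440 (T = 840*16 = 13440)
-265869 - T = -265869 - 1*13440 = -265869 - 13440 = -279309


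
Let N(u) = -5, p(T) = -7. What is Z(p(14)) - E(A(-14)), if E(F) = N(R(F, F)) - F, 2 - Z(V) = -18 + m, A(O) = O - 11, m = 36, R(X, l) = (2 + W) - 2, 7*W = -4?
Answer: -36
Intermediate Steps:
W = -4/7 (W = (⅐)*(-4) = -4/7 ≈ -0.57143)
R(X, l) = -4/7 (R(X, l) = (2 - 4/7) - 2 = 10/7 - 2 = -4/7)
A(O) = -11 + O
Z(V) = -16 (Z(V) = 2 - (-18 + 36) = 2 - 1*18 = 2 - 18 = -16)
E(F) = -5 - F
Z(p(14)) - E(A(-14)) = -16 - (-5 - (-11 - 14)) = -16 - (-5 - 1*(-25)) = -16 - (-5 + 25) = -16 - 1*20 = -16 - 20 = -36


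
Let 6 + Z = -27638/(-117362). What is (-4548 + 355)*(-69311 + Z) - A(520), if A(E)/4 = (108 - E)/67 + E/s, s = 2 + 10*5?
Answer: 163244061417458/561661 ≈ 2.9064e+8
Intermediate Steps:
Z = -338267/58681 (Z = -6 - 27638/(-117362) = -6 - 27638*(-1/117362) = -6 + 13819/58681 = -338267/58681 ≈ -5.7645)
s = 52 (s = 2 + 50 = 52)
A(E) = 432/67 + 15*E/871 (A(E) = 4*((108 - E)/67 + E/52) = 4*((108 - E)*(1/67) + E*(1/52)) = 4*((108/67 - E/67) + E/52) = 4*(108/67 + 15*E/3484) = 432/67 + 15*E/871)
(-4548 + 355)*(-69311 + Z) - A(520) = (-4548 + 355)*(-69311 - 338267/58681) - (432/67 + (15/871)*520) = -4193*(-4067577058/58681) - (432/67 + 600/67) = 2436478657742/8383 - 1*1032/67 = 2436478657742/8383 - 1032/67 = 163244061417458/561661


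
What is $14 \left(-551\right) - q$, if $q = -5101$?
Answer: $-2613$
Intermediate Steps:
$14 \left(-551\right) - q = 14 \left(-551\right) - -5101 = -7714 + 5101 = -2613$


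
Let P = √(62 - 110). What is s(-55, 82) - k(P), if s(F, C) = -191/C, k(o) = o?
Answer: -191/82 - 4*I*√3 ≈ -2.3293 - 6.9282*I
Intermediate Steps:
P = 4*I*√3 (P = √(-48) = 4*I*√3 ≈ 6.9282*I)
s(-55, 82) - k(P) = -191/82 - 4*I*√3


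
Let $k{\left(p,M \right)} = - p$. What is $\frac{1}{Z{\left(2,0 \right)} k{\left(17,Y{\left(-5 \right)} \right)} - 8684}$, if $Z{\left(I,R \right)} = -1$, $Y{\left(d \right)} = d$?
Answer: $- \frac{1}{8667} \approx -0.00011538$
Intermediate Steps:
$\frac{1}{Z{\left(2,0 \right)} k{\left(17,Y{\left(-5 \right)} \right)} - 8684} = \frac{1}{- \left(-1\right) 17 - 8684} = \frac{1}{\left(-1\right) \left(-17\right) - 8684} = \frac{1}{17 - 8684} = \frac{1}{-8667} = - \frac{1}{8667}$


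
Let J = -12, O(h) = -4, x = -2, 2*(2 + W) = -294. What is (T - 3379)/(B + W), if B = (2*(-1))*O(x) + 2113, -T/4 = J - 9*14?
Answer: -2827/1972 ≈ -1.4336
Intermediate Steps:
W = -149 (W = -2 + (½)*(-294) = -2 - 147 = -149)
T = 552 (T = -4*(-12 - 9*14) = -4*(-12 - 126) = -4*(-138) = 552)
B = 2121 (B = (2*(-1))*(-4) + 2113 = -2*(-4) + 2113 = 8 + 2113 = 2121)
(T - 3379)/(B + W) = (552 - 3379)/(2121 - 149) = -2827/1972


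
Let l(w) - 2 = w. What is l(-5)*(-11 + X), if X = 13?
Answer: -6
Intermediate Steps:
l(w) = 2 + w
l(-5)*(-11 + X) = (2 - 5)*(-11 + 13) = -3*2 = -6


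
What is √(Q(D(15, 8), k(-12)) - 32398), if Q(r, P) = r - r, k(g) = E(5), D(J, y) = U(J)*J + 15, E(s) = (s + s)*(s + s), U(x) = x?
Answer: I*√32398 ≈ 179.99*I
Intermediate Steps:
E(s) = 4*s² (E(s) = (2*s)*(2*s) = 4*s²)
D(J, y) = 15 + J² (D(J, y) = J*J + 15 = J² + 15 = 15 + J²)
k(g) = 100 (k(g) = 4*5² = 4*25 = 100)
Q(r, P) = 0
√(Q(D(15, 8), k(-12)) - 32398) = √(0 - 32398) = √(-32398) = I*√32398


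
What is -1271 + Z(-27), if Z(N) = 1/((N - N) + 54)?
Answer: -68633/54 ≈ -1271.0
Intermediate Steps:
Z(N) = 1/54 (Z(N) = 1/(0 + 54) = 1/54)
-1271 + Z(-27) = -1271 + 1/54 = -68633/54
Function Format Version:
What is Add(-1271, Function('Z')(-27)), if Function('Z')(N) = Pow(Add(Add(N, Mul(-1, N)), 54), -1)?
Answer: Rational(-68633, 54) ≈ -1271.0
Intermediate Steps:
Function('Z')(N) = Rational(1, 54) (Function('Z')(N) = Pow(Add(0, 54), -1) = Pow(54, -1) = Rational(1, 54))
Add(-1271, Function('Z')(-27)) = Add(-1271, Rational(1, 54)) = Rational(-68633, 54)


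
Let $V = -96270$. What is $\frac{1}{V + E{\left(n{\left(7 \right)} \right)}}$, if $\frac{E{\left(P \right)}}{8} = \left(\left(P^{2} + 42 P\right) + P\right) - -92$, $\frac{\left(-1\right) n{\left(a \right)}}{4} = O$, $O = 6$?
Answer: $- \frac{1}{99182} \approx -1.0082 \cdot 10^{-5}$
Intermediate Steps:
$n{\left(a \right)} = -24$ ($n{\left(a \right)} = \left(-4\right) 6 = -24$)
$E{\left(P \right)} = 736 + 8 P^{2} + 344 P$ ($E{\left(P \right)} = 8 \left(\left(\left(P^{2} + 42 P\right) + P\right) - -92\right) = 8 \left(\left(P^{2} + 43 P\right) + 92\right) = 8 \left(92 + P^{2} + 43 P\right) = 736 + 8 P^{2} + 344 P$)
$\frac{1}{V + E{\left(n{\left(7 \right)} \right)}} = \frac{1}{-96270 + \left(736 + 8 \left(-24\right)^{2} + 344 \left(-24\right)\right)} = \frac{1}{-96270 + \left(736 + 8 \cdot 576 - 8256\right)} = \frac{1}{-96270 + \left(736 + 4608 - 8256\right)} = \frac{1}{-96270 - 2912} = \frac{1}{-99182} = - \frac{1}{99182}$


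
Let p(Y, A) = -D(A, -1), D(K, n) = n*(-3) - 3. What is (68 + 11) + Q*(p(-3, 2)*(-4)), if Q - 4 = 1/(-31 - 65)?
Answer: 79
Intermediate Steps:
D(K, n) = -3 - 3*n (D(K, n) = -3*n - 3 = -3 - 3*n)
Q = 383/96 (Q = 4 + 1/(-31 - 65) = 4 + 1/(-96) = 4 - 1/96 = 383/96 ≈ 3.9896)
p(Y, A) = 0 (p(Y, A) = -(-3 - 3*(-1)) = -(-3 + 3) = -1*0 = 0)
(68 + 11) + Q*(p(-3, 2)*(-4)) = (68 + 11) + 383*(0*(-4))/96 = 79 + (383/96)*0 = 79 + 0 = 79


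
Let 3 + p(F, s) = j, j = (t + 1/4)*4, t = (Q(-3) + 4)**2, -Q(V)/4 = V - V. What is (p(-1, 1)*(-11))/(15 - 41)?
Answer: 341/13 ≈ 26.231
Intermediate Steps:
Q(V) = 0 (Q(V) = -4*(V - V) = -4*0 = 0)
t = 16 (t = (0 + 4)**2 = 4**2 = 16)
j = 65 (j = (16 + 1/4)*4 = (65/4)*4 = 65)
p(F, s) = 62 (p(F, s) = -3 + 65 = 62)
(p(-1, 1)*(-11))/(15 - 41) = (62*(-11))/(15 - 41) = -682/(-26) = -682*(-1/26) = 341/13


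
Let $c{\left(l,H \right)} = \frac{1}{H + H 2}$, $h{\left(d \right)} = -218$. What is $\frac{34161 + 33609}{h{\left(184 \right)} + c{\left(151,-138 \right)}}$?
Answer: $- \frac{28056780}{90253} \approx -310.87$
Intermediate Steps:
$c{\left(l,H \right)} = \frac{1}{3 H}$ ($c{\left(l,H \right)} = \frac{1}{H + 2 H} = \frac{1}{3 H}$)
$\frac{34161 + 33609}{h{\left(184 \right)} + c{\left(151,-138 \right)}} = \frac{34161 + 33609}{-218 + \frac{1}{3 \left(-138\right)}} = \frac{67770}{-218 + \frac{1}{3} \left(- \frac{1}{138}\right)} = \frac{67770}{-218 - \frac{1}{414}} = \frac{67770}{- \frac{90253}{414}} = 67770 \left(- \frac{414}{90253}\right) = - \frac{28056780}{90253}$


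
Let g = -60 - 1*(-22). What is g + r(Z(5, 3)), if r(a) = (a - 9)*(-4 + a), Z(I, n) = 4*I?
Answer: 138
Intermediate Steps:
r(a) = (-9 + a)*(-4 + a)
g = -38 (g = -60 + 22 = -38)
g + r(Z(5, 3)) = -38 + (36 + (4*5)² - 52*5) = -38 + (36 + 20² - 13*20) = -38 + (36 + 400 - 260) = -38 + 176 = 138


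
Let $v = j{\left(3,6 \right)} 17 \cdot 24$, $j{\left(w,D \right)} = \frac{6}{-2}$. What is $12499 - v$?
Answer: $13723$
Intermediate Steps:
$j{\left(w,D \right)} = -3$ ($j{\left(w,D \right)} = 6 \left(- \frac{1}{2}\right) = -3$)
$v = -1224$ ($v = \left(-3\right) 17 \cdot 24 = \left(-51\right) 24 = -1224$)
$12499 - v = 12499 - -1224 = 12499 + 1224 = 13723$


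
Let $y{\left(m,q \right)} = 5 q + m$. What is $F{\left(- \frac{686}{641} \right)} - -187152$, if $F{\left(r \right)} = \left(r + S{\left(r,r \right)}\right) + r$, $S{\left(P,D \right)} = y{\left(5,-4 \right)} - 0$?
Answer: $\frac{119953445}{641} \approx 1.8713 \cdot 10^{5}$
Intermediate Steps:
$y{\left(m,q \right)} = m + 5 q$
$S{\left(P,D \right)} = -15$ ($S{\left(P,D \right)} = \left(5 + 5 \left(-4\right)\right) - 0 = \left(5 - 20\right) + 0 = -15 + 0 = -15$)
$F{\left(r \right)} = -15 + 2 r$ ($F{\left(r \right)} = \left(r - 15\right) + r = \left(-15 + r\right) + r = -15 + 2 r$)
$F{\left(- \frac{686}{641} \right)} - -187152 = \left(-15 + 2 \left(- \frac{686}{641}\right)\right) - -187152 = \left(-15 + 2 \left(\left(-686\right) \frac{1}{641}\right)\right) + 187152 = \left(-15 + 2 \left(- \frac{686}{641}\right)\right) + 187152 = \left(-15 - \frac{1372}{641}\right) + 187152 = - \frac{10987}{641} + 187152 = \frac{119953445}{641}$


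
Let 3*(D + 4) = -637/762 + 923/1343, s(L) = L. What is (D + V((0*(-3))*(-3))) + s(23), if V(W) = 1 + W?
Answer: 61249795/3070098 ≈ 19.950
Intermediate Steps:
D = -12432557/3070098 (D = -4 + (-637/762 + 923/1343)/3 = -4 + (⅓)*(-152165/1023366) = -4 - 152165/3070098 = -12432557/3070098 ≈ -4.0496)
(D + V((0*(-3))*(-3))) + s(23) = (-12432557/3070098 + (1 + (0*(-3))*(-3))) + 23 = (-12432557/3070098 + (1 + 0*(-3))) + 23 = (-12432557/3070098 + (1 + 0)) + 23 = (-12432557/3070098 + 1) + 23 = -9362459/3070098 + 23 = 61249795/3070098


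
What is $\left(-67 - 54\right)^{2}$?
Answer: $14641$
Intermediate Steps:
$\left(-67 - 54\right)^{2} = \left(-121\right)^{2} = 14641$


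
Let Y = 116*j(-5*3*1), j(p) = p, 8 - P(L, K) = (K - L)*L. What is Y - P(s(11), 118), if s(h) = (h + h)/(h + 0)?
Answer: -1516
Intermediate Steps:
s(h) = 2 (s(h) = (2*h)/h = 2)
P(L, K) = 8 - L*(K - L) (P(L, K) = 8 - (K - L)*L = 8 - L*(K - L))
Y = -1740 (Y = 116*(-5*3*1) = 116*(-15*1) = 116*(-15) = -1740)
Y - P(s(11), 118) = -1740 - (8 + 2² - 1*118*2) = -1740 - (8 + 4 - 236) = -1740 - 1*(-224) = -1740 + 224 = -1516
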